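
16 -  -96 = 112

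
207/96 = 69/32 = 2.16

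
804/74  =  402/37=10.86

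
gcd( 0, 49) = 49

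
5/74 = 5/74 = 0.07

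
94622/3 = 31540  +  2/3= 31540.67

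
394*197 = 77618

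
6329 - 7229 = -900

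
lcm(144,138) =3312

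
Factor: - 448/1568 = -2/7 = - 2^1*7^( - 1) 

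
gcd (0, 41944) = 41944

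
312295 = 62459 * 5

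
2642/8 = 330 + 1/4 =330.25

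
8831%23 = 22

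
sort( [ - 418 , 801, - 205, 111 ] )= [-418,  -  205,111,801] 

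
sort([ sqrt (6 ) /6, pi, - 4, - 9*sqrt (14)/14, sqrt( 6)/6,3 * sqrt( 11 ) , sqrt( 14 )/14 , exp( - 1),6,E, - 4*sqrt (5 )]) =[ - 4*sqrt (5 ),-4,  -  9*sqrt ( 14) /14,  sqrt( 14)/14,exp( - 1), sqrt ( 6) /6,sqrt (6 )/6  ,  E, pi, 6,3*sqrt( 11 )] 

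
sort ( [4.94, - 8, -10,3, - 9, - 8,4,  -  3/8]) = [-10, - 9, - 8, -8,-3/8, 3,4, 4.94] 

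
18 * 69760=1255680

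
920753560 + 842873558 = 1763627118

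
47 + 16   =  63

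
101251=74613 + 26638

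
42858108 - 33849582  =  9008526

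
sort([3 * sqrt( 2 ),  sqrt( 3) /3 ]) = [sqrt( 3 ) /3,3  *  sqrt(2 )]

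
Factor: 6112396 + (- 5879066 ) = 233330 = 2^1*5^1*23333^1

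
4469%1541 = 1387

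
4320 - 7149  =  -2829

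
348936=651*536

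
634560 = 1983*320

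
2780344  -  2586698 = 193646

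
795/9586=795/9586= 0.08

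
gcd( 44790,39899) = 1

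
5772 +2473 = 8245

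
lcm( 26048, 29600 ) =651200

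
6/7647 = 2/2549 = 0.00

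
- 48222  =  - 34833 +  - 13389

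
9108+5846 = 14954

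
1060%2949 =1060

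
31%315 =31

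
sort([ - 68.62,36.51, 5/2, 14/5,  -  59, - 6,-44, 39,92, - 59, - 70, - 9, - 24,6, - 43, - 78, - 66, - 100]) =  [ - 100,  -  78,  -  70, - 68.62, - 66, - 59, - 59 , - 44,  -  43, -24, - 9, -6 , 5/2,14/5,6,36.51,39, 92 ]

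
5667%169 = 90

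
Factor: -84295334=-2^1 * 53^1 * 795239^1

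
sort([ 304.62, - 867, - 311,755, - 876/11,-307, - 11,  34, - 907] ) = [ - 907,  -  867 , - 311, -307, - 876/11,  -  11,34, 304.62,755]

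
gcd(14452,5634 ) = 2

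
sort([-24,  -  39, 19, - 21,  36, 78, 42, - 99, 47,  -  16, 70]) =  [  -  99 , - 39,  -  24, - 21, - 16, 19,36 , 42,47 , 70, 78]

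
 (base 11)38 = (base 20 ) 21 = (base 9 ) 45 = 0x29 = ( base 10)41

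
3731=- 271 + 4002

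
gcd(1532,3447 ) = 383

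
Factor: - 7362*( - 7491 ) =2^1*3^3*11^1*227^1*409^1 = 55148742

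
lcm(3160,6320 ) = 6320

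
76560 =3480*22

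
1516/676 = 379/169 = 2.24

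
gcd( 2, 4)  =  2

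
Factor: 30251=13^2*179^1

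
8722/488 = 17 + 213/244=17.87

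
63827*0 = 0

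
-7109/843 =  - 7109/843= - 8.43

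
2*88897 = 177794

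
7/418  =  7/418= 0.02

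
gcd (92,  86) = 2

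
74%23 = 5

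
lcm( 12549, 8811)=414117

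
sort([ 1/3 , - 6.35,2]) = [ - 6.35,1/3,2]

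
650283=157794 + 492489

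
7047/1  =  7047  =  7047.00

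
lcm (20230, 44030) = 748510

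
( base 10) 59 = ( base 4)323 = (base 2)111011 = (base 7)113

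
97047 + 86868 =183915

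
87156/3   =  29052 = 29052.00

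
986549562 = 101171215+885378347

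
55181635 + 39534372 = 94716007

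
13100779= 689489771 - 676388992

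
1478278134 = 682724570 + 795553564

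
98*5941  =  582218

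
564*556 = 313584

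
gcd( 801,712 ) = 89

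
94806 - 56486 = 38320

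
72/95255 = 72/95255 =0.00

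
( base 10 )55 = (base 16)37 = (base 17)34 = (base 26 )23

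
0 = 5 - 5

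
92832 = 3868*24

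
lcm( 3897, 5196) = 15588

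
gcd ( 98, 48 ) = 2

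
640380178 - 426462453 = 213917725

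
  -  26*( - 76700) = 1994200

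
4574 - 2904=1670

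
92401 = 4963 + 87438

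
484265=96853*5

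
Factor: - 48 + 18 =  -30 =- 2^1*3^1*5^1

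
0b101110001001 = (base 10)2953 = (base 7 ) 11416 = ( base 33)2ng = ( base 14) 110d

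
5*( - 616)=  - 3080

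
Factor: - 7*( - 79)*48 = 2^4*3^1*7^1*79^1 = 26544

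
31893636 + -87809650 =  - 55916014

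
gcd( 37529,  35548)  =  1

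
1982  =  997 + 985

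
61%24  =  13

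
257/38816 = 257/38816 =0.01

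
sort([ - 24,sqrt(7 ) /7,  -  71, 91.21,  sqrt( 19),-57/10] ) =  [ - 71, - 24,-57/10, sqrt( 7 ) /7, sqrt (19) , 91.21]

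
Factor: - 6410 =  - 2^1*5^1*641^1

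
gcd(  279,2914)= 31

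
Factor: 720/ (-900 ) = -2^2*5^(-1 ) = - 4/5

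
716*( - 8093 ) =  - 5794588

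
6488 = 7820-1332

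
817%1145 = 817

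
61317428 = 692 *88609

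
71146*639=45462294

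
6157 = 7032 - 875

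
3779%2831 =948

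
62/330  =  31/165 = 0.19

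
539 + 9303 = 9842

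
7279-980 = 6299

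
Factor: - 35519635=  - 5^1*29^2*8447^1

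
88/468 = 22/117 = 0.19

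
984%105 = 39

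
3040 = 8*380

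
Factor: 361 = 19^2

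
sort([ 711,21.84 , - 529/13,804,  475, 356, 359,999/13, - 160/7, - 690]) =[ - 690, - 529/13, - 160/7,21.84,999/13, 356, 359 , 475,711,  804]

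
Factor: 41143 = 41143^1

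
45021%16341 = 12339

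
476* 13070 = 6221320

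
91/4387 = 91/4387 = 0.02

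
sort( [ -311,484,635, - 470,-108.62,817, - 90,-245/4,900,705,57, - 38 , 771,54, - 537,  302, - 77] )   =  [ - 537, - 470,  -  311, - 108.62, - 90, - 77, - 245/4, - 38,54,57,302,484,635, 705, 771, 817, 900]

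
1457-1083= 374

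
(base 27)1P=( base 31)1l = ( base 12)44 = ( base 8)64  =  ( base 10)52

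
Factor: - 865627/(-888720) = 123661/126960 = 2^(-4)*3^(  -  1)*5^( - 1 )*23^(-2)*123661^1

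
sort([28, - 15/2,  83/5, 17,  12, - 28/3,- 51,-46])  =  [ - 51 ,-46, - 28/3, - 15/2, 12,83/5, 17 , 28]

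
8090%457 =321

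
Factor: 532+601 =1133 = 11^1* 103^1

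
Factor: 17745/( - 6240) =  - 2^(-5)* 7^1*13^1 = - 91/32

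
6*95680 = 574080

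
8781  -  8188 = 593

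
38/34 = 19/17 = 1.12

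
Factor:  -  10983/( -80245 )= 3^1 *5^(-1 )*7^1 * 11^( - 1 )*523^1 * 1459^( - 1 ) 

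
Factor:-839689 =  - 179^1*4691^1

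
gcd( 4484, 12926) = 2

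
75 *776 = 58200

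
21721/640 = 33 + 601/640 = 33.94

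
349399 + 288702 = 638101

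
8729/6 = 8729/6 = 1454.83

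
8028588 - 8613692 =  - 585104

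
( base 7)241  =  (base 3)11201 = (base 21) 61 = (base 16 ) 7f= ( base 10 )127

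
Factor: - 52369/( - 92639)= 52369^1 * 92639^(-1 ) 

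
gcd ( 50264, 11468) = 244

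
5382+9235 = 14617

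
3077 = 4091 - 1014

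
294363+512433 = 806796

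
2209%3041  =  2209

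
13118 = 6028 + 7090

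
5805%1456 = 1437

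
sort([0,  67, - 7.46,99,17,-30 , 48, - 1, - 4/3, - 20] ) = [ - 30, - 20,-7.46, - 4/3, - 1, 0, 17, 48, 67,99 ] 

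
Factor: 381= 3^1*127^1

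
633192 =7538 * 84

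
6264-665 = 5599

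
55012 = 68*809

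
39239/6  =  6539 + 5/6 = 6539.83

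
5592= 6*932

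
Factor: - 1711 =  - 29^1*59^1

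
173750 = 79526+94224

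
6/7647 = 2/2549=0.00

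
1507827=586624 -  - 921203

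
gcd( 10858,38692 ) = 2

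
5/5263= 5/5263 = 0.00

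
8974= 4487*2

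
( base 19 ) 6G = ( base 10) 130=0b10000010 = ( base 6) 334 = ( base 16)82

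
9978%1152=762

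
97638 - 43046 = 54592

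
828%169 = 152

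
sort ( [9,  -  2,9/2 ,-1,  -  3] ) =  [ - 3 ,-2, - 1, 9/2,  9]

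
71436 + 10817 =82253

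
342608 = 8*42826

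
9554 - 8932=622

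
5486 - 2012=3474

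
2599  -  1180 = 1419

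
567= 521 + 46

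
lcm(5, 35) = 35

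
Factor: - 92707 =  - 92707^1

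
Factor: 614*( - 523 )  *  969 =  - 311167218 = -2^1*3^1*17^1*19^1* 307^1*523^1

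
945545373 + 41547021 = 987092394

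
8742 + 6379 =15121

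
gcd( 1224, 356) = 4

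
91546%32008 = 27530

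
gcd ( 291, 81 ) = 3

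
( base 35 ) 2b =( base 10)81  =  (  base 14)5B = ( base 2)1010001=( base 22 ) 3f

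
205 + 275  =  480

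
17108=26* 658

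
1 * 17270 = 17270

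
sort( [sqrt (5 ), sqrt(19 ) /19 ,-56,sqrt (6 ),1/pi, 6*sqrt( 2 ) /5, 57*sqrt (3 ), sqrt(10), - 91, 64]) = [ - 91,-56,  sqrt( 19 ) /19,1/pi, 6*sqrt( 2 )/5, sqrt( 5 ), sqrt(6), sqrt(10), 64,  57*sqrt(3)]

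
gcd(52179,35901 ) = 3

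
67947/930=22649/310=73.06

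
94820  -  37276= 57544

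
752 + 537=1289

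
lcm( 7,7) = 7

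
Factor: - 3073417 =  - 53^1*103^1*563^1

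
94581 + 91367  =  185948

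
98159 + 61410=159569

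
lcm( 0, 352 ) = 0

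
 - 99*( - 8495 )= 841005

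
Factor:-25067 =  - 7^1*3581^1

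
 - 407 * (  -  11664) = 4747248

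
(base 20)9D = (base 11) 166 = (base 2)11000001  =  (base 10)193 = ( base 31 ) 67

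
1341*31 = 41571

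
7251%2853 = 1545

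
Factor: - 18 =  - 2^1*3^2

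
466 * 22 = 10252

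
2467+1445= 3912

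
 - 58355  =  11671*(-5) 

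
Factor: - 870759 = - 3^2*31^1*3121^1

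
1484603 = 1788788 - 304185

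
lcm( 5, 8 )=40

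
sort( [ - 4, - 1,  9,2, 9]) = [ -4, - 1,2, 9,9]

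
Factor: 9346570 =2^1*5^1*37^1 * 25261^1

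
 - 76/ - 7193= 76/7193 = 0.01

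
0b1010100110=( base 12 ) 486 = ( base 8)1246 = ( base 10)678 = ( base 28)o6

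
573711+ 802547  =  1376258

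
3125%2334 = 791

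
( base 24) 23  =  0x33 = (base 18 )2f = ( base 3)1220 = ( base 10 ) 51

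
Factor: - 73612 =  - 2^2*7^1 * 11^1* 239^1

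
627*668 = 418836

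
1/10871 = 1/10871 = 0.00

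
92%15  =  2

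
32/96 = 1/3 =0.33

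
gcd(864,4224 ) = 96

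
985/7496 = 985/7496  =  0.13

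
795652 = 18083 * 44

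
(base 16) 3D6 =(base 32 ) UM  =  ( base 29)14p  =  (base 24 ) 1gm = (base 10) 982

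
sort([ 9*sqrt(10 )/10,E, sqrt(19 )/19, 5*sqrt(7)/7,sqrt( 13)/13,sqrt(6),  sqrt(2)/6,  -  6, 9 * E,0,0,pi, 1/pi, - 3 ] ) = [ - 6, - 3, 0, 0,sqrt(19)/19,sqrt( 2)/6,sqrt(13) /13,1/pi, 5 * sqrt(7 ) /7,  sqrt( 6),E,9*sqrt( 10 )/10,  pi,9*E] 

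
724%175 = 24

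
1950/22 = 88+7/11 = 88.64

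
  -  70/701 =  - 70/701 = - 0.10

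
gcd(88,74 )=2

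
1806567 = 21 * 86027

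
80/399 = 80/399 = 0.20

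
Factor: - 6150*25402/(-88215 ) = 2^2*5^1*13^1*41^1*977^1*5881^( - 1) = 10414820/5881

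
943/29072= 41/1264= 0.03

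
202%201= 1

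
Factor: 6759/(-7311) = -3^1*751^1*2437^( - 1 ) = -  2253/2437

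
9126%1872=1638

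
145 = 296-151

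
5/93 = 5/93 = 0.05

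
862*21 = 18102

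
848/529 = 1 + 319/529  =  1.60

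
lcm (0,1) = 0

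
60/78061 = 60/78061 = 0.00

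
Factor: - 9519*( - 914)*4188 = 2^3*3^2*19^1*167^1*349^1*457^1 =36437132808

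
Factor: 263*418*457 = 50239838 = 2^1*11^1*19^1*263^1*457^1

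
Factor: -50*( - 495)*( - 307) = - 7598250= - 2^1*3^2*5^3*11^1 * 307^1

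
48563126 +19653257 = 68216383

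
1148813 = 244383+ 904430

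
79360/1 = 79360 =79360.00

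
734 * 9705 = 7123470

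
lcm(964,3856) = 3856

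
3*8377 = 25131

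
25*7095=177375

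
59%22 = 15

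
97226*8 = 777808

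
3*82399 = 247197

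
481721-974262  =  -492541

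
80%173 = 80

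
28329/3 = 9443 = 9443.00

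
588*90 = 52920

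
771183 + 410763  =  1181946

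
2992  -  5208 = -2216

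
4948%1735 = 1478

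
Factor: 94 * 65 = 6110 = 2^1 *5^1*  13^1*47^1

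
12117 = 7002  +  5115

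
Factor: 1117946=2^1*558973^1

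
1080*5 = 5400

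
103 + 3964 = 4067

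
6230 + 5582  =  11812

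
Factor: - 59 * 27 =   -  1593 = - 3^3 * 59^1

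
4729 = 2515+2214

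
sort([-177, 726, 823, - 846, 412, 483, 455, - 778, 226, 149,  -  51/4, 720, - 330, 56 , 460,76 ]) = [ - 846, - 778, - 330, - 177, - 51/4, 56, 76,  149, 226, 412,455, 460, 483, 720,  726, 823 ] 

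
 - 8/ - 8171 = 8/8171 = 0.00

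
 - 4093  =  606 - 4699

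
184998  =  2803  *66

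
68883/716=68883/716 = 96.21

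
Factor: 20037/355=3^1*5^( - 1)*71^( - 1 ) * 6679^1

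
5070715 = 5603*905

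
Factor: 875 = 5^3*7^1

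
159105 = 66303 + 92802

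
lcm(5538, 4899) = 127374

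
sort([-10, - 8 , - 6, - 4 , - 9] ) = [ - 10,  -  9, - 8,- 6, - 4] 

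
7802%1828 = 490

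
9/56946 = 3/18982 = 0.00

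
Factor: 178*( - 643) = -2^1*89^1* 643^1=- 114454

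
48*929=44592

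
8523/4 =8523/4 = 2130.75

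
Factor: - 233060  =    -  2^2*5^1 * 43^1*271^1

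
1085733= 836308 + 249425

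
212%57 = 41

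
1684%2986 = 1684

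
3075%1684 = 1391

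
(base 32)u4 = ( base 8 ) 1704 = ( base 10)964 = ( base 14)4cc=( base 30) 124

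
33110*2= 66220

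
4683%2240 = 203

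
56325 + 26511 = 82836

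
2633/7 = 2633/7= 376.14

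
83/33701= 83/33701 = 0.00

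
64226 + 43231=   107457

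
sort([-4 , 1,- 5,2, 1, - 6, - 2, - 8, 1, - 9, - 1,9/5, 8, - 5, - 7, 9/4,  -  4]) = [-9, - 8,-7, - 6, - 5 , - 5, - 4,- 4,-2, - 1, 1, 1, 1,9/5, 2 , 9/4,8 ]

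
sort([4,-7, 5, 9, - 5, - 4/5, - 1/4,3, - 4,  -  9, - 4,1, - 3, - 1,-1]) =[  -  9, - 7, - 5 , - 4,-4, - 3, - 1,  -  1, - 4/5, - 1/4, 1, 3, 4, 5,9]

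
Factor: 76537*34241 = 97^1  *353^1*76537^1  =  2620703417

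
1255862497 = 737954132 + 517908365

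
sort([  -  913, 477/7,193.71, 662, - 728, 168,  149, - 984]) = [ - 984, - 913, - 728, 477/7,149, 168,193.71, 662]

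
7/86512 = 7/86512 = 0.00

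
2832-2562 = 270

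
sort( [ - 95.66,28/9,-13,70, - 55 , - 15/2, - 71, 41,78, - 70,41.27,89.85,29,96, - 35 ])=[ - 95.66 , - 71, - 70,  -  55, - 35, - 13, - 15/2, 28/9,  29,41,  41.27 , 70,78 , 89.85, 96 ] 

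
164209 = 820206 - 655997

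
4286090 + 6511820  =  10797910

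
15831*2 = 31662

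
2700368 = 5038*536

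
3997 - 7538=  - 3541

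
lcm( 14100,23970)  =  239700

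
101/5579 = 101/5579 = 0.02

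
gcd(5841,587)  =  1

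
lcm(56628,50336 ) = 453024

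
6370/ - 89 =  - 6370/89=- 71.57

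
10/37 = 10/37 = 0.27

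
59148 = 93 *636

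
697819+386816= 1084635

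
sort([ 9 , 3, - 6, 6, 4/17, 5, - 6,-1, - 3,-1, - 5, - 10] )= [  -  10, -6, - 6 , - 5, - 3,-1, - 1, 4/17,  3,5 , 6, 9]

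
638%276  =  86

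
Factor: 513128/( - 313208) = -77/47 = -  7^1*11^1  *47^( - 1)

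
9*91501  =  823509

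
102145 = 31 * 3295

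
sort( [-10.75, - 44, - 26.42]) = [ - 44, - 26.42, - 10.75]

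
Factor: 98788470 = 2^1 *3^1 * 5^1*11^1*299359^1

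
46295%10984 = 2359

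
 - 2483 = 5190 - 7673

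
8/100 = 2/25 = 0.08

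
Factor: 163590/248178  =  5^1*41^1*311^( - 1)= 205/311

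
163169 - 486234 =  - 323065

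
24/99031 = 24/99031 = 0.00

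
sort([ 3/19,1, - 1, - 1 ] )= [ - 1,-1, 3/19,1]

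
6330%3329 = 3001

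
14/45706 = 7/22853 = 0.00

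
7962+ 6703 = 14665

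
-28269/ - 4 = 7067 + 1/4 = 7067.25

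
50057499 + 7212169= 57269668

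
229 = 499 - 270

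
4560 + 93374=97934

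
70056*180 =12610080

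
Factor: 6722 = 2^1*3361^1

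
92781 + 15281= 108062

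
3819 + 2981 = 6800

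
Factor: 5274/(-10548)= - 2^(-1) = - 1/2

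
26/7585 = 26/7585= 0.00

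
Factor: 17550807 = 3^1*353^1*16573^1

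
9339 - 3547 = 5792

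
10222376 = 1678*6092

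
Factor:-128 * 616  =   - 78848  =  - 2^10 *7^1* 11^1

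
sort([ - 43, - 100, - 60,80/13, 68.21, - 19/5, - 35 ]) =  [ - 100, - 60, - 43, - 35, -19/5, 80/13,68.21]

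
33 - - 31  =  64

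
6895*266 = 1834070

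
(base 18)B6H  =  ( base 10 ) 3689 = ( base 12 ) 2175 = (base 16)E69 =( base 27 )51H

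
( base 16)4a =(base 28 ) 2i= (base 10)74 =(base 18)42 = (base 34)26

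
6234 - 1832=4402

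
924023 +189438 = 1113461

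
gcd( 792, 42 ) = 6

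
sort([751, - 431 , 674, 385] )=[  -  431 , 385,  674, 751]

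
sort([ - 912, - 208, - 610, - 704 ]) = [- 912, - 704,-610,-208 ] 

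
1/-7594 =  - 1/7594 = - 0.00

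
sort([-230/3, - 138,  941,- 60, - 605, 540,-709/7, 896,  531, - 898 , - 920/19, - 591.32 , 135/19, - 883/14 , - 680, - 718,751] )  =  [ - 898, - 718, - 680 , - 605 , - 591.32,-138,  -  709/7  , - 230/3,-883/14, - 60,-920/19,135/19, 531, 540,751, 896,941] 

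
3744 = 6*624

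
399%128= 15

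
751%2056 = 751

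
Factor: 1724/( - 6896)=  - 2^( - 2 )  =  - 1/4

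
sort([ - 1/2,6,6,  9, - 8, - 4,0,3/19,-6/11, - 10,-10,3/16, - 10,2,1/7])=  [ - 10, - 10, - 10, - 8, - 4, - 6/11,-1/2,  0 , 1/7,3/19,3/16,2,6, 6,9] 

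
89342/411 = 89342/411 = 217.38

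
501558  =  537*934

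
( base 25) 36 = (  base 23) 3C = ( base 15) 56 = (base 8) 121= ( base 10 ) 81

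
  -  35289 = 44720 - 80009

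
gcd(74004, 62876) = 4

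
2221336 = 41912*53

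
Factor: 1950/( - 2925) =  - 2^1*3^( - 1) = - 2/3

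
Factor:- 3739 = -3739^1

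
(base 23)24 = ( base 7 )101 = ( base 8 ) 62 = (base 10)50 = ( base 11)46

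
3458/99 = 34+92/99 =34.93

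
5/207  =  5/207 = 0.02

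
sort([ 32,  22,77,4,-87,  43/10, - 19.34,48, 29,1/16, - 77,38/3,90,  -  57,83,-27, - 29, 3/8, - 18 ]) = [-87, - 77, - 57,-29,-27,  -  19.34, - 18, 1/16, 3/8,4,43/10,38/3,22,29,32,48,77,83,90]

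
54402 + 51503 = 105905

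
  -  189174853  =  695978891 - 885153744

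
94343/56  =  1684 + 39/56=1684.70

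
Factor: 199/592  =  2^( - 4)*37^(  -  1)*199^1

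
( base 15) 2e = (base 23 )1l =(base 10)44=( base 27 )1H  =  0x2C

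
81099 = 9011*9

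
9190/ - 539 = - 9190/539 = - 17.05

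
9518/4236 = 4759/2118= 2.25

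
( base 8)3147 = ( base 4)121213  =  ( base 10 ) 1639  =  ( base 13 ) 991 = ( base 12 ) b47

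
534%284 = 250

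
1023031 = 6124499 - 5101468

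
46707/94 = 46707/94 = 496.88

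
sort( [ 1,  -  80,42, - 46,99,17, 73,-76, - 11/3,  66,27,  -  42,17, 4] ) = [-80, - 76,  -  46, - 42,-11/3,1 , 4, 17,17,27,  42,66, 73, 99 ] 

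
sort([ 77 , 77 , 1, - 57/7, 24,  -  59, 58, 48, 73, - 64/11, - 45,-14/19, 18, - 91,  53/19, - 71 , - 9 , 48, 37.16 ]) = [-91, - 71, - 59, - 45, - 9,-57/7, - 64/11, - 14/19,1, 53/19,18, 24,37.16, 48, 48,  58, 73 , 77, 77]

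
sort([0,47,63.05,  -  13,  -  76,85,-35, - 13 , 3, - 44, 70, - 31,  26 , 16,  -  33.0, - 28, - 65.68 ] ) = [ - 76,  -  65.68, - 44, - 35, - 33.0, - 31, - 28, - 13,-13, 0, 3, 16 , 26, 47 , 63.05,  70,85 ]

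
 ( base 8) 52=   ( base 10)42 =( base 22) 1k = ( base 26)1g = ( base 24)1I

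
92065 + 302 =92367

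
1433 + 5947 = 7380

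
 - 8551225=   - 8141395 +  - 409830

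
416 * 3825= 1591200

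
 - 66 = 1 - 67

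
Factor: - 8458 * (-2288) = 2^5 * 11^1 * 13^1*4229^1 = 19351904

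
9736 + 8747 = 18483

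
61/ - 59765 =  - 61/59765=- 0.00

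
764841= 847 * 903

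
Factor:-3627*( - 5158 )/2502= 13^1*31^1 * 139^ ( - 1 )  *2579^1=1039337/139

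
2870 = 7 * 410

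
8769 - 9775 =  - 1006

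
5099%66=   17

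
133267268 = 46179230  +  87088038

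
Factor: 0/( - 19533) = 0^1 = 0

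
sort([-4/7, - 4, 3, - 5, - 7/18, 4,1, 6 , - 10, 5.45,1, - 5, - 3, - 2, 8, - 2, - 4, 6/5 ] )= [-10, - 5,-5,- 4,  -  4,-3 ,-2,-2, - 4/7,  -  7/18 , 1,  1, 6/5,3, 4, 5.45,6, 8]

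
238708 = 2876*83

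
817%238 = 103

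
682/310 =2 + 1/5 = 2.20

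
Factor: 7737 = 3^1*2579^1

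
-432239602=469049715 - 901289317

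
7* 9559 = 66913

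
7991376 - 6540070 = 1451306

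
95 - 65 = 30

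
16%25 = 16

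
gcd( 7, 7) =7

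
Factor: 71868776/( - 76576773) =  - 2^3 * 3^( - 1 )*13^( - 2 ) * 443^1*2897^1*21577^( - 1)=- 10266968/10939539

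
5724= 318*18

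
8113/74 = 109 + 47/74  =  109.64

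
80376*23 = 1848648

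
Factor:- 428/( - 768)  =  107/192 = 2^( - 6)*3^( - 1)*107^1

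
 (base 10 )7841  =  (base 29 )99B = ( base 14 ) 2C01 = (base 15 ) 24CB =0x1ea1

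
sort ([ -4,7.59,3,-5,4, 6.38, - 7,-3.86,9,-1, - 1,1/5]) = [ - 7, -5,-4, - 3.86,  -  1, - 1, 1/5,3,4,6.38,7.59,9]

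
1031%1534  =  1031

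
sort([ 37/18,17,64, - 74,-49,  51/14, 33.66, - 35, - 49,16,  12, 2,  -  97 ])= [ - 97, - 74, - 49,- 49, - 35, 2, 37/18,51/14,12, 16, 17, 33.66, 64]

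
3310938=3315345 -4407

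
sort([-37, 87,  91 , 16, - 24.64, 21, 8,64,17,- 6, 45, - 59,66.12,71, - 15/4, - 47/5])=[ - 59, - 37, - 24.64, - 47/5, - 6, -15/4,8,16,17,21, 45, 64,66.12, 71, 87, 91 ] 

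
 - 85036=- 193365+108329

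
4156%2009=138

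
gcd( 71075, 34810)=5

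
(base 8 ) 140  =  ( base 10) 96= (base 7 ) 165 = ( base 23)44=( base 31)33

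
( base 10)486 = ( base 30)g6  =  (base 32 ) f6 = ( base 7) 1263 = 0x1E6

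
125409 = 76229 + 49180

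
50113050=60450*829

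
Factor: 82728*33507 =2771967096 = 2^3*3^6*17^1*73^1*383^1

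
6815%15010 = 6815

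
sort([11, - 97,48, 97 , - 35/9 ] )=[ - 97, - 35/9 , 11,  48,97] 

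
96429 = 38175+58254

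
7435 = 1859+5576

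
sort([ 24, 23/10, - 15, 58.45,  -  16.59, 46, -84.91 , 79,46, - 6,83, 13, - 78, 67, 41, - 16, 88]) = [ - 84.91,  -  78,-16.59,- 16,-15, - 6,23/10, 13, 24, 41,46, 46, 58.45, 67, 79, 83,88] 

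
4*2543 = 10172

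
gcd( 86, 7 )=1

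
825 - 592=233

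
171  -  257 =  - 86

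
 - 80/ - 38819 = 80/38819 = 0.00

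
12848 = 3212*4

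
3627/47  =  77 + 8/47 = 77.17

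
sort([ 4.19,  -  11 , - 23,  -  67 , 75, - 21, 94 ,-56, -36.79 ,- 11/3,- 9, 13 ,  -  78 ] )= [ - 78, - 67, - 56,-36.79 ,- 23, - 21, - 11, - 9, - 11/3, 4.19,13,75, 94 ] 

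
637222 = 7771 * 82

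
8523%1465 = 1198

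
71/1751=71/1751 = 0.04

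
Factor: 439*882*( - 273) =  - 105705054 = -2^1*3^3 *7^3*13^1*439^1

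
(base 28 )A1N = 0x1ED3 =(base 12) 4697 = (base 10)7891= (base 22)G6F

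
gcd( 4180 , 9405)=1045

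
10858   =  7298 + 3560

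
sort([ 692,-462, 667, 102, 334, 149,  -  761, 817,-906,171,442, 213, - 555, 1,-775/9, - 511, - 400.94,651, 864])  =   [ - 906,  -  761,  -  555, - 511, - 462, - 400.94, - 775/9, 1, 102, 149, 171,213, 334, 442 , 651,667, 692,  817,864]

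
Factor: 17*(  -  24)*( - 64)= 2^9 *3^1*17^1 = 26112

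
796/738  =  1 + 29/369 = 1.08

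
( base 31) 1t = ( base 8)74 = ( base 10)60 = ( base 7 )114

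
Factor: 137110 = 2^1*5^1*13711^1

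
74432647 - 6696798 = 67735849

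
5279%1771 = 1737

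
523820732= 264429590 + 259391142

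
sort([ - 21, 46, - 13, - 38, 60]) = [ - 38, - 21, -13, 46, 60] 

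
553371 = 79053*7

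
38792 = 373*104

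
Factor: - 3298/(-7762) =1649/3881  =  17^1*97^1*3881^( - 1 )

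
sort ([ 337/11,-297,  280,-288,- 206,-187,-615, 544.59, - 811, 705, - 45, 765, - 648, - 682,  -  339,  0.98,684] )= [-811, -682, - 648,  -  615, - 339, - 297 ,-288,-206, - 187,-45,0.98, 337/11,  280,544.59,684,705, 765 ]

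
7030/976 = 3515/488= 7.20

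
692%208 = 68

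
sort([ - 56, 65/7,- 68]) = [-68, - 56 , 65/7] 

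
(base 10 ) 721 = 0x2D1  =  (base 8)1321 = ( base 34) l7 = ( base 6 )3201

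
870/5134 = 435/2567= 0.17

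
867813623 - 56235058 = 811578565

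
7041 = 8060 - 1019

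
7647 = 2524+5123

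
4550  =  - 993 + 5543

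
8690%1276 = 1034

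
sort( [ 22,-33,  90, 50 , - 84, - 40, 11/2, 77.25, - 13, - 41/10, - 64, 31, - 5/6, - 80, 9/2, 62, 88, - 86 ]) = [ - 86, - 84,-80, - 64, - 40,-33, - 13, - 41/10, - 5/6, 9/2, 11/2,22, 31,50, 62,  77.25, 88,  90 ]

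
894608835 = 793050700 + 101558135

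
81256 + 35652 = 116908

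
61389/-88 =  - 61389/88  =  -697.60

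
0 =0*419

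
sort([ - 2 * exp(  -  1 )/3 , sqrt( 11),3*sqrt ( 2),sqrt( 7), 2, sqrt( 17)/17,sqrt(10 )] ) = [ - 2 * exp (  -  1 ) /3, sqrt( 17 )/17, 2, sqrt(7 ) , sqrt( 10), sqrt( 11 ), 3 *sqrt( 2) ]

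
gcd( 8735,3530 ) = 5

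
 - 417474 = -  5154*81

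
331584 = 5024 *66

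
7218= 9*802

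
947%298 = 53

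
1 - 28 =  - 27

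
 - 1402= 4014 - 5416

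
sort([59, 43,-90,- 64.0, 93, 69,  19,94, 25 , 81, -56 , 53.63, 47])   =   [-90, - 64.0, - 56, 19 , 25, 43,  47,53.63,59, 69, 81,93, 94 ]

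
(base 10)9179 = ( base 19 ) 1682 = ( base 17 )1ECG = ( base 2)10001111011011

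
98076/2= 49038 = 49038.00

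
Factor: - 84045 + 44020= -5^2*1601^1 = - 40025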